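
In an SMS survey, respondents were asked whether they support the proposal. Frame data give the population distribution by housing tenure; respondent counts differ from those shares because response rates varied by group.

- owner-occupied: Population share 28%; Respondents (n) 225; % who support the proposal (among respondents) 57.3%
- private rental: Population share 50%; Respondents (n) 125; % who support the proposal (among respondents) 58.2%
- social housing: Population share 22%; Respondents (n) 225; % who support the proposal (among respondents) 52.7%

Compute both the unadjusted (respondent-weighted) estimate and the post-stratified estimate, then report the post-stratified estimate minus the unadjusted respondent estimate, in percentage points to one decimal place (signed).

Naive respondent-only estimate (weights = respondent counts):
  (225/575)×57.3 + (125/575)×58.2 + (225/575)×52.7 = 55.6957%
Post-stratifying to population shares instead:
  0.28×57.3 + 0.5×58.2 + 0.22×52.7 = 56.738%
Difference = 56.738 − 55.6957 = 1.0423 pp.

+1.0 percentage points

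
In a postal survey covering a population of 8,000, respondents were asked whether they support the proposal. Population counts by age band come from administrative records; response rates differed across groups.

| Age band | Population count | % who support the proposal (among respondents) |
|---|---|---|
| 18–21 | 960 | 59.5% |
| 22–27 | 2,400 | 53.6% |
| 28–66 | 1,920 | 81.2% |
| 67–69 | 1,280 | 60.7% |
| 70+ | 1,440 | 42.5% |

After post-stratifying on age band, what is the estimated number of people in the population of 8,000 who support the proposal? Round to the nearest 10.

Apply each group's respondent rate to its population count:
  18–21: 960 × 59.5% = 571.2
  22–27: 2,400 × 53.6% = 1286.4
  28–66: 1,920 × 81.2% = 1559.04
  67–69: 1,280 × 60.7% = 776.96
  70+: 1,440 × 42.5% = 612
Estimated total = 4805.6 → 4,810.

4,810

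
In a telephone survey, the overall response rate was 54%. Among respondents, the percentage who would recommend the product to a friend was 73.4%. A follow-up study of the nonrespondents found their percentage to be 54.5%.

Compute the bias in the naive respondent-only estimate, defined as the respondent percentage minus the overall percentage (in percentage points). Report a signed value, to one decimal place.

Nonresponse fraction = 1 − 0.54 = 0.46.
Bias = (nonresponse fraction) × (respondent percentage − nonrespondent percentage)
     = 0.46 × (73.4 − 54.5) = 0.46 × 18.9 = 8.694.

+8.7 percentage points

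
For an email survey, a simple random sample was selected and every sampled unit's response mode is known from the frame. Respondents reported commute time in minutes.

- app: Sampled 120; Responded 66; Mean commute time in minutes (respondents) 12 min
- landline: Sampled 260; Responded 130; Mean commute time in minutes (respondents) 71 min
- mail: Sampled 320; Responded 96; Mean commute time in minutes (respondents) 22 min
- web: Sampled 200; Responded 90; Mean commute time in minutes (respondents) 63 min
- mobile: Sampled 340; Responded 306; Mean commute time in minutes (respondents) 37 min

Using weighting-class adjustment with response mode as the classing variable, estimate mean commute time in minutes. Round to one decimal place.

Response rates by class: app 66/120 = 55%, landline 130/260 = 50%, mail 96/320 = 30%, web 90/200 = 45%, mobile 306/340 = 90%.
Weighting each respondent by the inverse class response rate inflates each class back to its sampled size, so the class weight is n_sampled:
  app: 120 × 12 = 1440
  landline: 260 × 71 = 18,460
  mail: 320 × 22 = 7040
  web: 200 × 63 = 12,600
  mobile: 340 × 37 = 12,580
Adjusted estimate = 52,120 / 1,240 = 42.0323 → 42.0.

42.0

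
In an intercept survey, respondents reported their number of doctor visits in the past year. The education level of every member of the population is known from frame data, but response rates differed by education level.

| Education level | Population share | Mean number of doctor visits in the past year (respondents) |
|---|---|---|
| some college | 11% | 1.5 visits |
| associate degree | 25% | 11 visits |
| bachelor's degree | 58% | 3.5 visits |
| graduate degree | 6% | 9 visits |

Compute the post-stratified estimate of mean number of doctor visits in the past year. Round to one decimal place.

Each cell contributes population-share × respondent value:
  some college: 0.11 × 1.5 = 0.165
  associate degree: 0.25 × 11 = 2.75
  bachelor's degree: 0.58 × 3.5 = 2.03
  graduate degree: 0.06 × 9 = 0.54
Post-stratified estimate = 5.485 → 5.5.

5.5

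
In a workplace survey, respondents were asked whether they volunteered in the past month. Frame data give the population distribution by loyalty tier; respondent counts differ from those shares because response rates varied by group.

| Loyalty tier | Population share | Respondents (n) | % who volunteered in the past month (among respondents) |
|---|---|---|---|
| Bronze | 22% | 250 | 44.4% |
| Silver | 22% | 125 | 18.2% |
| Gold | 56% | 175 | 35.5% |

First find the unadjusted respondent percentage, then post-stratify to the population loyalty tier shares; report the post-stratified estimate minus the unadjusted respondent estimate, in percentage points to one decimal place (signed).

Without adjustment, the pooled respondent share is:
  (250/550)×44.4 + (125/550)×18.2 + (175/550)×35.5 = 35.6136%
Post-stratified estimate weights by population shares:
  0.22×44.4 + 0.22×18.2 + 0.56×35.5 = 33.652%
Difference = 33.652 − 35.6136 = -1.9616 pp.

-2.0 percentage points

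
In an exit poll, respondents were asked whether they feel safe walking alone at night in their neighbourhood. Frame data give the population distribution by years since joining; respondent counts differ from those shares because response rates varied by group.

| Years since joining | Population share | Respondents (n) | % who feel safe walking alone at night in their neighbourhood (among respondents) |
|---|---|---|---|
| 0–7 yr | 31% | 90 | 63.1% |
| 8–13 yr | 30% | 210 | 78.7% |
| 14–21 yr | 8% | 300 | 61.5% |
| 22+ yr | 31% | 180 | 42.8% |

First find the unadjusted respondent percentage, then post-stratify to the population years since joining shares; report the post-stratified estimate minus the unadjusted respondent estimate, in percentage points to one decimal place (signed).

-0.6 percentage points

Without adjustment, the pooled respondent share is:
  (90/780)×63.1 + (210/780)×78.7 + (300/780)×61.5 + (180/780)×42.8 = 62%
Post-stratified estimate weights by population shares:
  0.31×63.1 + 0.3×78.7 + 0.08×61.5 + 0.31×42.8 = 61.359%
Difference = 61.359 − 62 = -0.641 pp.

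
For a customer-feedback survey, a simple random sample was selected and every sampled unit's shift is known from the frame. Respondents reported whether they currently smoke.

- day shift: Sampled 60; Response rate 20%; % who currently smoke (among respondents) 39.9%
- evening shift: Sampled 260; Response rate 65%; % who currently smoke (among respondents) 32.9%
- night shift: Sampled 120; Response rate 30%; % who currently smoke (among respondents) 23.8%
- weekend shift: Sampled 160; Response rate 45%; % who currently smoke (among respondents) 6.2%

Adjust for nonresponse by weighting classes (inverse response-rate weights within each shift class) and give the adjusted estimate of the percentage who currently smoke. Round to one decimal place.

24.7%

Inverse-response-rate weighting restores each class to its sampled count, so class totals weight by n_sampled:
  day shift: 60 × 39.9 = 2394
  evening shift: 260 × 32.9 = 8554
  night shift: 120 × 23.8 = 2856
  weekend shift: 160 × 6.2 = 992
Adjusted estimate = 14,796 / 600 = 24.66 → 24.7%.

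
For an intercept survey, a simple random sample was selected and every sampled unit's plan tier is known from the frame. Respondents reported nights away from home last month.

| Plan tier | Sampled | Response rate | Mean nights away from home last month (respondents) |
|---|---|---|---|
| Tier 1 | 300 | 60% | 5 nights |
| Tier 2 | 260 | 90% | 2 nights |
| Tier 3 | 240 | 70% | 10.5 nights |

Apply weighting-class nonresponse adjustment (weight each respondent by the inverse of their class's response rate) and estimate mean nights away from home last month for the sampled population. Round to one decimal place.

Inverse-response-rate weighting restores each class to its sampled count, so class totals weight by n_sampled:
  Tier 1: 300 × 5 = 1500
  Tier 2: 260 × 2 = 520
  Tier 3: 240 × 10.5 = 2520
Adjusted estimate = 4540 / 800 = 5.675 → 5.7.

5.7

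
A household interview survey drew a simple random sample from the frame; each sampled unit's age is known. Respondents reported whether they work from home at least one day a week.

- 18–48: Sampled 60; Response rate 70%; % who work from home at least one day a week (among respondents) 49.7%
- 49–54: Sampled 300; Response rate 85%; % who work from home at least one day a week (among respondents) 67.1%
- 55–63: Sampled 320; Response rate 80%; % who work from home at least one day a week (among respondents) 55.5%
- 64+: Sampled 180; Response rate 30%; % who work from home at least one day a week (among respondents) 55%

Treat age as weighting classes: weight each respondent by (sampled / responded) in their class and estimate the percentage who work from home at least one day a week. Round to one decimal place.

Inverse-response-rate weighting restores each class to its sampled count, so class totals weight by n_sampled:
  18–48: 60 × 49.7 = 2982
  49–54: 300 × 67.1 = 20,130
  55–63: 320 × 55.5 = 17,760
  64+: 180 × 55 = 9900
Adjusted estimate = 50,772 / 860 = 59.0372 → 59.0%.

59.0%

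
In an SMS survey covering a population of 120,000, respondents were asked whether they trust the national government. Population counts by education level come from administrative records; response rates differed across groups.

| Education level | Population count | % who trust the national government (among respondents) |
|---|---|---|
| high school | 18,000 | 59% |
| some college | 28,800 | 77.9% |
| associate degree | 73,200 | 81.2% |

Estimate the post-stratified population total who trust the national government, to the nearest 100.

92,500

Each cell contributes its population count × the respondent rate:
  high school: 18,000 × 59% = 10,620
  some college: 28,800 × 77.9% = 22435.2
  associate degree: 73,200 × 81.2% = 59438.4
Estimated total = 92493.6 → 92,500.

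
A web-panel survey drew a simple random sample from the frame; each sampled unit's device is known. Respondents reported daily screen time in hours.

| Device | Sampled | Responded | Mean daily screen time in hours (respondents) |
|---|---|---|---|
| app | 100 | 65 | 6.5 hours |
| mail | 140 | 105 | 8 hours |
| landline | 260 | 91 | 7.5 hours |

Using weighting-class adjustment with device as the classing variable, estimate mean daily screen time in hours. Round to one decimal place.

7.4

Class response rates: app 65/100 = 65%, mail 105/140 = 75%, landline 91/260 = 35%.
Weighting each respondent by the inverse class response rate inflates each class back to its sampled size, so the class weight is n_sampled:
  app: 100 × 6.5 = 650
  mail: 140 × 8 = 1120
  landline: 260 × 7.5 = 1950
Adjusted estimate = 3720 / 500 = 7.44 → 7.4.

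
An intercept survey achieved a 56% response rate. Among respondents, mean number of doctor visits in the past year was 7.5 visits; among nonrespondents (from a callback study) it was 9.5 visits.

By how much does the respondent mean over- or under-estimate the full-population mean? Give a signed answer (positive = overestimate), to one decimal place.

Nonresponse fraction = 1 − 0.56 = 0.44.
Bias = (nonresponse fraction) × (respondent mean − nonrespondent mean)
     = 0.44 × (7.5 − 9.5) = 0.44 × -2 = -0.88.

-0.9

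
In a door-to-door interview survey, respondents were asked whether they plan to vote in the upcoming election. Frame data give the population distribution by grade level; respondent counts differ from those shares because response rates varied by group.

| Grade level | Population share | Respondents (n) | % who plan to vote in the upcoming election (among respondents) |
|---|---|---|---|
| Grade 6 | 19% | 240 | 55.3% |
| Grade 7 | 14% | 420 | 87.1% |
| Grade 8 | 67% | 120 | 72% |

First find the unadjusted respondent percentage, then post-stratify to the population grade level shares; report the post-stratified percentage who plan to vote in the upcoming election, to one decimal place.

70.9%

Without adjustment, the pooled respondent share is:
  (240/780)×55.3 + (420/780)×87.1 + (120/780)×72 = 74.9923%
Post-stratifying to population shares instead:
  0.19×55.3 + 0.14×87.1 + 0.67×72 = 70.941%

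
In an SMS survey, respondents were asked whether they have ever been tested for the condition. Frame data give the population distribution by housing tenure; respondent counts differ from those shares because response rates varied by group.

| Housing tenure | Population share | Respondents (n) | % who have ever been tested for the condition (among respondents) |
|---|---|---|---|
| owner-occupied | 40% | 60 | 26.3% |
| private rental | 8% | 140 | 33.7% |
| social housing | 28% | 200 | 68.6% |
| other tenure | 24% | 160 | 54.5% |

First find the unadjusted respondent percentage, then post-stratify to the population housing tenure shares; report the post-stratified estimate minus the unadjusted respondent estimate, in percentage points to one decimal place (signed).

-5.8 percentage points

Unadjusted (pooled respondent) estimate weights by respondent counts:
  (60/560)×26.3 + (140/560)×33.7 + (200/560)×68.6 + (160/560)×54.5 = 51.3143%
Post-stratifying to population shares instead:
  0.4×26.3 + 0.08×33.7 + 0.28×68.6 + 0.24×54.5 = 45.504%
Difference = 45.504 − 51.3143 = -5.8103 pp.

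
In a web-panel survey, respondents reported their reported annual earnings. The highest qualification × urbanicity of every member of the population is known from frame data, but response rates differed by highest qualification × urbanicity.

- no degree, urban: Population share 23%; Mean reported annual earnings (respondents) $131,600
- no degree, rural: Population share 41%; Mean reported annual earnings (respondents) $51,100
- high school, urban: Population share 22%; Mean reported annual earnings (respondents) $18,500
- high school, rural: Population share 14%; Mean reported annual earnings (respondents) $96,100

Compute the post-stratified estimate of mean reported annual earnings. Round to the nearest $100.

Post-stratification weights by population share, not respondent share:
  no degree, urban: 0.23 × 131,600 = 30,268
  no degree, rural: 0.41 × 51,100 = 20,951
  high school, urban: 0.22 × 18,500 = 4070
  high school, rural: 0.14 × 96,100 = 13,454
Post-stratified estimate = 68,743 → $68,700.

$68,700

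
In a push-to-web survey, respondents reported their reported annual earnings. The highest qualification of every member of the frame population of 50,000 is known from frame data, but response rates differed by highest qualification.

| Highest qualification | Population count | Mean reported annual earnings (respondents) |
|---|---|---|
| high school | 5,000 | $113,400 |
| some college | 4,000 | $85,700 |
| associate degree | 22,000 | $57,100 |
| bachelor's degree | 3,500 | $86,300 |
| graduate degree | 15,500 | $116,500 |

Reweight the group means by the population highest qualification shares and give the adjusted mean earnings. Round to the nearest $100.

$85,500

Post-stratification weights by population share, not respondent share:
  high school: (5,000/50,000) × 113,400 = 11,340
  some college: (4,000/50,000) × 85,700 = 6856
  associate degree: (22,000/50,000) × 57,100 = 25,124
  bachelor's degree: (3,500/50,000) × 86,300 = 6041
  graduate degree: (15,500/50,000) × 116,500 = 36,115
Post-stratified estimate = 85,476 → $85,500.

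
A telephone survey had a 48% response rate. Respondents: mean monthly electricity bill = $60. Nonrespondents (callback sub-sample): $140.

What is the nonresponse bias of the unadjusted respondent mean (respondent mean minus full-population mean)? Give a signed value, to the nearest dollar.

-$42

Nonresponse fraction = 1 − 0.48 = 0.52.
Bias = (nonresponse fraction) × (respondent mean − nonrespondent mean)
     = 0.52 × (60 − 140) = 0.52 × -80 = -41.6.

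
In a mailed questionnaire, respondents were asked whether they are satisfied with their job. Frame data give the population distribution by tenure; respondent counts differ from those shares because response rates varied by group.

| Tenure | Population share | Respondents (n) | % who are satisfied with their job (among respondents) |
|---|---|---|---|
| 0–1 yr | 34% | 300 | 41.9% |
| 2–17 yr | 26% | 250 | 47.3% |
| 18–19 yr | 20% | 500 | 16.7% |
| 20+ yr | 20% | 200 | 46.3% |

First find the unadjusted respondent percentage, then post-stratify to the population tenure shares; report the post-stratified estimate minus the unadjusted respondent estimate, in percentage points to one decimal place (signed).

Without adjustment, the pooled respondent share is:
  (300/1250)×41.9 + (250/1250)×47.3 + (500/1250)×16.7 + (200/1250)×46.3 = 33.604%
Post-stratifying to population shares instead:
  0.34×41.9 + 0.26×47.3 + 0.2×16.7 + 0.2×46.3 = 39.144%
Difference = 39.144 − 33.604 = 5.54 pp.

+5.5 percentage points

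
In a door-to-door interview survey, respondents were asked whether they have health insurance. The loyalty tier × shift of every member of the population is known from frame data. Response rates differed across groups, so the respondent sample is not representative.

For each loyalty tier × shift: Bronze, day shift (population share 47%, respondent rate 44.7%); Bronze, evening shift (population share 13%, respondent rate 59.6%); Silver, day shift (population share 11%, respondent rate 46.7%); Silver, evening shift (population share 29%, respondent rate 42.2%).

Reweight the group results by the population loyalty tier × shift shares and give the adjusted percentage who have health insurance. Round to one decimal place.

46.1%

Each cell contributes population-share × respondent value:
  Bronze, day shift: 0.47 × 44.7 = 21.009
  Bronze, evening shift: 0.13 × 59.6 = 7.748
  Silver, day shift: 0.11 × 46.7 = 5.137
  Silver, evening shift: 0.29 × 42.2 = 12.238
Post-stratified estimate = 46.132 → 46.1%.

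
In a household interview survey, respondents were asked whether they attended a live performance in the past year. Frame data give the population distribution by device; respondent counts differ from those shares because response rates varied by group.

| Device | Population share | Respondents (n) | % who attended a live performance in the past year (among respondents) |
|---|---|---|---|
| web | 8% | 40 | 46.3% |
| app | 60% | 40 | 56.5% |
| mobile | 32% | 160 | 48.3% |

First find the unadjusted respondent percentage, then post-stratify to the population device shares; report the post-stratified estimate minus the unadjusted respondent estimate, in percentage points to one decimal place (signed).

+3.7 percentage points

Naive respondent-only estimate (weights = respondent counts):
  (40/240)×46.3 + (40/240)×56.5 + (160/240)×48.3 = 49.3333%
Reweighting by population device shares:
  0.08×46.3 + 0.6×56.5 + 0.32×48.3 = 53.06%
Difference = 53.06 − 49.3333 = 3.7267 pp.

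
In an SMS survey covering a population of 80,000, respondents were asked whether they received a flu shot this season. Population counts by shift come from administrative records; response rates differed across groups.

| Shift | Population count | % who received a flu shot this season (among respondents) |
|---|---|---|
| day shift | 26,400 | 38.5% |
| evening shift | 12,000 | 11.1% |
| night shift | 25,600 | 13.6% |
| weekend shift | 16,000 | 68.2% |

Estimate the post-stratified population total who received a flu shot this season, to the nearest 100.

Each cell contributes its population count × the respondent rate:
  day shift: 26,400 × 38.5% = 10,164
  evening shift: 12,000 × 11.1% = 1332
  night shift: 25,600 × 13.6% = 3481.6
  weekend shift: 16,000 × 68.2% = 10,912
Estimated total = 25889.6 → 25,900.

25,900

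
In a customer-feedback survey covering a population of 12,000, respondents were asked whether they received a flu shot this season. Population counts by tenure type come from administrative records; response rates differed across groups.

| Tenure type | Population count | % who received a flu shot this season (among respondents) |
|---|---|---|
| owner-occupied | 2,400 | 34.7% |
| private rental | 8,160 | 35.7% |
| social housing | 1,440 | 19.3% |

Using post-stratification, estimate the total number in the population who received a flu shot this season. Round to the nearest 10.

Apply each group's respondent rate to its population count:
  owner-occupied: 2,400 × 34.7% = 832.8
  private rental: 8,160 × 35.7% = 2913.12
  social housing: 1,440 × 19.3% = 277.92
Estimated total = 4023.84 → 4,020.

4,020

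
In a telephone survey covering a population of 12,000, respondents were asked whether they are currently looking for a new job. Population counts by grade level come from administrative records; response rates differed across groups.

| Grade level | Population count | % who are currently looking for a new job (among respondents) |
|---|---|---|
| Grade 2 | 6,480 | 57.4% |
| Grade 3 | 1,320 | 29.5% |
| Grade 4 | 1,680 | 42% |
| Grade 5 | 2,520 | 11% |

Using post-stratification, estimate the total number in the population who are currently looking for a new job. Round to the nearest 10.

Each cell contributes its population count × the respondent rate:
  Grade 2: 6,480 × 57.4% = 3719.52
  Grade 3: 1,320 × 29.5% = 389.4
  Grade 4: 1,680 × 42% = 705.6
  Grade 5: 2,520 × 11% = 277.2
Estimated total = 5091.72 → 5,090.

5,090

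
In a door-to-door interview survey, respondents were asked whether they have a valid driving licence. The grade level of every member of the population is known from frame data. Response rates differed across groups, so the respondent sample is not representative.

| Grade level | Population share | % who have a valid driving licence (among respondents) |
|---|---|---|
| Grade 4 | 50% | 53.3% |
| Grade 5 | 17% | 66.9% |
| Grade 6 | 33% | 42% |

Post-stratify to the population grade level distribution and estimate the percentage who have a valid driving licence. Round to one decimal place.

Each cell contributes population-share × respondent value:
  Grade 4: 0.5 × 53.3 = 26.65
  Grade 5: 0.17 × 66.9 = 11.373
  Grade 6: 0.33 × 42 = 13.86
Post-stratified estimate = 51.883 → 51.9%.

51.9%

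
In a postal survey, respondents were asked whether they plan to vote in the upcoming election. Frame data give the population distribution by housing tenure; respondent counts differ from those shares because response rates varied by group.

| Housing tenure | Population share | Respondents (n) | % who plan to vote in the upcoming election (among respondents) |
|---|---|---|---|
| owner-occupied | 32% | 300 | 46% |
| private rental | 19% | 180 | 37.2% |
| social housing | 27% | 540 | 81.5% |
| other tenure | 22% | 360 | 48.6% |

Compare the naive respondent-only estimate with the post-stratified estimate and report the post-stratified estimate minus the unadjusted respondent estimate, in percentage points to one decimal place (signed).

-4.9 percentage points

Naive respondent-only estimate (weights = respondent counts):
  (300/1380)×46 + (180/1380)×37.2 + (540/1380)×81.5 + (360/1380)×48.6 = 59.4217%
Post-stratified estimate weights by population shares:
  0.32×46 + 0.19×37.2 + 0.27×81.5 + 0.22×48.6 = 54.485%
Difference = 54.485 − 59.4217 = -4.9367 pp.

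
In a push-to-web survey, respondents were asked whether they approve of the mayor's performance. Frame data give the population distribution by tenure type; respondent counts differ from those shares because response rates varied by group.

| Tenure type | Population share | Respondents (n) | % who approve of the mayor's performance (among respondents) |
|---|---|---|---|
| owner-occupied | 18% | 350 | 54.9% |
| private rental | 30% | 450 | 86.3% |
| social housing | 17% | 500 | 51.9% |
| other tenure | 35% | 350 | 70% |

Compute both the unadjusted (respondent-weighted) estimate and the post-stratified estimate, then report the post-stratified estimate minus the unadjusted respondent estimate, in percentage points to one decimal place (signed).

+3.3 percentage points

Naive respondent-only estimate (weights = respondent counts):
  (350/1650)×54.9 + (450/1650)×86.3 + (500/1650)×51.9 + (350/1650)×70 = 65.7576%
Reweighting by population tenure type shares:
  0.18×54.9 + 0.3×86.3 + 0.17×51.9 + 0.35×70 = 69.095%
Difference = 69.095 − 65.7576 = 3.3374 pp.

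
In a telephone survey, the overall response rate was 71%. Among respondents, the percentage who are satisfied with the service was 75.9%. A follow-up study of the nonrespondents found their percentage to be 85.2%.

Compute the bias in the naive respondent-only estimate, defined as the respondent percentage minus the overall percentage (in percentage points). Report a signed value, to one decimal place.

-2.7 percentage points

Nonresponse fraction = 1 − 0.71 = 0.29.
Bias = (nonresponse fraction) × (respondent percentage − nonrespondent percentage)
     = 0.29 × (75.9 − 85.2) = 0.29 × -9.3 = -2.697.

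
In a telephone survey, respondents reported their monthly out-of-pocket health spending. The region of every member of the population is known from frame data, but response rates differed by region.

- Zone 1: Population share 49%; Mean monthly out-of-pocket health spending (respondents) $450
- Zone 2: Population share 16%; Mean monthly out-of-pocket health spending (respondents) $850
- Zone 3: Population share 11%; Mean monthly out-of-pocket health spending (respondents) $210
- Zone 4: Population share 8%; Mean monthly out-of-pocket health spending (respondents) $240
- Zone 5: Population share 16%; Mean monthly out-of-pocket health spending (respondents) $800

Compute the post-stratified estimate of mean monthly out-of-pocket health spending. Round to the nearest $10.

$530

Each cell contributes population-share × respondent value:
  Zone 1: 0.49 × 450 = 220.5
  Zone 2: 0.16 × 850 = 136
  Zone 3: 0.11 × 210 = 23.1
  Zone 4: 0.08 × 240 = 19.2
  Zone 5: 0.16 × 800 = 128
Post-stratified estimate = 526.8 → $530.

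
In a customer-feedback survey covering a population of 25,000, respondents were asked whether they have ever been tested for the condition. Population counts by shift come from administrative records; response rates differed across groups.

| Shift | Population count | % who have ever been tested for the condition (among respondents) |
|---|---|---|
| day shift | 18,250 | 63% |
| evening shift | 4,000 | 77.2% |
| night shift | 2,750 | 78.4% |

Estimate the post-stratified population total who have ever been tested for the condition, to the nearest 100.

16,700

Estimated count per cell = population count × respondent percentage:
  day shift: 18,250 × 63% = 11497.5
  evening shift: 4,000 × 77.2% = 3088
  night shift: 2,750 × 78.4% = 2156
Estimated total = 16741.5 → 16,700.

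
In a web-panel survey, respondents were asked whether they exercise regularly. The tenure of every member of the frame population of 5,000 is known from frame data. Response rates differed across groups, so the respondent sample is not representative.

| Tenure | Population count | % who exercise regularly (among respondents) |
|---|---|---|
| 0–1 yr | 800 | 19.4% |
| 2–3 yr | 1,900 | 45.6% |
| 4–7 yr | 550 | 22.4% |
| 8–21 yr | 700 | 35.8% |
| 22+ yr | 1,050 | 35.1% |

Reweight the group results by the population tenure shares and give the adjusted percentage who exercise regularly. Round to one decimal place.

Each cell contributes population-share × respondent value:
  0–1 yr: (800/5,000) × 19.4 = 3.104
  2–3 yr: (1,900/5,000) × 45.6 = 17.328
  4–7 yr: (550/5,000) × 22.4 = 2.464
  8–21 yr: (700/5,000) × 35.8 = 5.012
  22+ yr: (1,050/5,000) × 35.1 = 7.371
Post-stratified estimate = 35.279 → 35.3%.

35.3%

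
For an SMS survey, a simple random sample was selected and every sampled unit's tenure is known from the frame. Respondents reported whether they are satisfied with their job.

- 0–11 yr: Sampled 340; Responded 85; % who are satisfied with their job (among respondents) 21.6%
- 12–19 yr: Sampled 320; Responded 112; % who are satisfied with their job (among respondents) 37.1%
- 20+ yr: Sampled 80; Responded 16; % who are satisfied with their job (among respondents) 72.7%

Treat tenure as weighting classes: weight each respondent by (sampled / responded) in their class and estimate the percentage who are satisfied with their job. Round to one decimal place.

33.8%

Response rates by class: 0–11 yr 85/340 = 25%, 12–19 yr 112/320 = 35%, 20+ yr 16/80 = 20%.
Weighting each respondent by the inverse class response rate inflates each class back to its sampled size, so the class weight is n_sampled:
  0–11 yr: 340 × 21.6 = 7344
  12–19 yr: 320 × 37.1 = 11,872
  20+ yr: 80 × 72.7 = 5816
Adjusted estimate = 25,032 / 740 = 33.827 → 33.8%.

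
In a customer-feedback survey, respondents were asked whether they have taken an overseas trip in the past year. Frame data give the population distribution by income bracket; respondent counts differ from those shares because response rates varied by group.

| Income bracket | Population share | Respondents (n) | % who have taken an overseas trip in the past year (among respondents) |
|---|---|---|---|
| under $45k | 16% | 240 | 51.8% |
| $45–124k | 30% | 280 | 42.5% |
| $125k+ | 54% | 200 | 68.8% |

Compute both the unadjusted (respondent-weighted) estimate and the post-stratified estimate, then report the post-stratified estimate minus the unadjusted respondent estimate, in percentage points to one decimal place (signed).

+5.3 percentage points

Without adjustment, the pooled respondent share is:
  (240/720)×51.8 + (280/720)×42.5 + (200/720)×68.8 = 52.9056%
Post-stratifying to population shares instead:
  0.16×51.8 + 0.3×42.5 + 0.54×68.8 = 58.19%
Difference = 58.19 − 52.9056 = 5.2844 pp.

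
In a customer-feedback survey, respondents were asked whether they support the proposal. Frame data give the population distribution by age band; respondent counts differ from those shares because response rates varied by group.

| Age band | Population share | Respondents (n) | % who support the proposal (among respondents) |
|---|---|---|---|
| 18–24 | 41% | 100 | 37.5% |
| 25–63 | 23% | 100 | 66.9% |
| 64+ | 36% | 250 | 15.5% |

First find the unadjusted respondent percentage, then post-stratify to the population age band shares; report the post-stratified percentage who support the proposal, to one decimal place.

Unadjusted (pooled respondent) estimate weights by respondent counts:
  (100/450)×37.5 + (100/450)×66.9 + (250/450)×15.5 = 31.8111%
Reweighting by population age band shares:
  0.41×37.5 + 0.23×66.9 + 0.36×15.5 = 36.342%

36.3%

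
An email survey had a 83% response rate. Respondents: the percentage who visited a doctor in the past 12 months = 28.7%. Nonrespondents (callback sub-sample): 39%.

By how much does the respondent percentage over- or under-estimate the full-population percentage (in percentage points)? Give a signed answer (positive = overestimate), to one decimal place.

Nonresponse fraction = 1 − 0.83 = 0.17.
Bias = (nonresponse fraction) × (respondent percentage − nonrespondent percentage)
     = 0.17 × (28.7 − 39) = 0.17 × -10.3 = -1.751.

-1.8 percentage points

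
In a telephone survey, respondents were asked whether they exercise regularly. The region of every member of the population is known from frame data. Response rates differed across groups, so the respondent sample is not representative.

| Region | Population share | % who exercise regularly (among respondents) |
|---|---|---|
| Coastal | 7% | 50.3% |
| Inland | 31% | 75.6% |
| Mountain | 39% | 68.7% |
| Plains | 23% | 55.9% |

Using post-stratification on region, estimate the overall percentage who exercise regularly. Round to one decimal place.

66.6%

Post-stratification weights by population share, not respondent share:
  Coastal: 0.07 × 50.3 = 3.521
  Inland: 0.31 × 75.6 = 23.436
  Mountain: 0.39 × 68.7 = 26.793
  Plains: 0.23 × 55.9 = 12.857
Post-stratified estimate = 66.607 → 66.6%.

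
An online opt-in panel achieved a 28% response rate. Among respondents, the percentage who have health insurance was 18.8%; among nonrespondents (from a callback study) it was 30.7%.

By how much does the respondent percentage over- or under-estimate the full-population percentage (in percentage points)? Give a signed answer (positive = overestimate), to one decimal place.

Nonresponse fraction = 1 − 0.28 = 0.72.
Bias = (nonresponse fraction) × (respondent percentage − nonrespondent percentage)
     = 0.72 × (18.8 − 30.7) = 0.72 × -11.9 = -8.568.

-8.6 percentage points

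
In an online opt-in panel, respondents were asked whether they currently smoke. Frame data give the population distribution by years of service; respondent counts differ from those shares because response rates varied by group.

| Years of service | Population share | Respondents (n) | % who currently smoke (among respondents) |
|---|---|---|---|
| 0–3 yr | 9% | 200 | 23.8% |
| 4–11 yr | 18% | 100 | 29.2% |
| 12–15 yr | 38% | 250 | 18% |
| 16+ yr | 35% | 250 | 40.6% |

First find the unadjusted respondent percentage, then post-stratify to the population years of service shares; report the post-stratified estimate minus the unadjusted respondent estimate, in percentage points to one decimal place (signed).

Naive respondent-only estimate (weights = respondent counts):
  (200/800)×23.8 + (100/800)×29.2 + (250/800)×18 + (250/800)×40.6 = 27.9125%
Reweighting by population years of service shares:
  0.09×23.8 + 0.18×29.2 + 0.38×18 + 0.35×40.6 = 28.448%
Difference = 28.448 − 27.9125 = 0.5355 pp.

+0.5 percentage points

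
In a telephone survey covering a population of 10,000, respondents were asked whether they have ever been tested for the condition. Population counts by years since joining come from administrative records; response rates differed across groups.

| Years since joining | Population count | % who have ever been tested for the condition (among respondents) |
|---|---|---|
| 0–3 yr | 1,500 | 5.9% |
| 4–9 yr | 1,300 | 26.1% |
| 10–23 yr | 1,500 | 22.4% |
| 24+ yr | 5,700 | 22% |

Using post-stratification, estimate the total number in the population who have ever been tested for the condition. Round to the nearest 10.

2,020

Apply each group's respondent rate to its population count:
  0–3 yr: 1,500 × 5.9% = 88.5
  4–9 yr: 1,300 × 26.1% = 339.3
  10–23 yr: 1,500 × 22.4% = 336
  24+ yr: 5,700 × 22% = 1254
Estimated total = 2017.8 → 2,020.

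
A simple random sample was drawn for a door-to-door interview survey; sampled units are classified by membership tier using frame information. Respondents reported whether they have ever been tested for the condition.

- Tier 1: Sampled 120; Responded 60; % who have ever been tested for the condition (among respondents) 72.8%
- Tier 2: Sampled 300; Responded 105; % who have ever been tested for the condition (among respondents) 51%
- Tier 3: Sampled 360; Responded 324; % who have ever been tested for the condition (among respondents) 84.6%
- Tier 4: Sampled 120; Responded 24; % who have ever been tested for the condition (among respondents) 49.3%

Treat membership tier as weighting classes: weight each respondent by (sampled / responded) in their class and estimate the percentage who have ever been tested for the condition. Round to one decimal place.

67.1%

Class response rates: Tier 1 60/120 = 50%, Tier 2 105/300 = 35%, Tier 3 324/360 = 90%, Tier 4 24/120 = 20%.
Inverse-response-rate weighting restores each class to its sampled count, so class totals weight by n_sampled:
  Tier 1: 120 × 72.8 = 8736
  Tier 2: 300 × 51 = 15,300
  Tier 3: 360 × 84.6 = 30456
  Tier 4: 120 × 49.3 = 5916
Adjusted estimate = 60,408 / 900 = 67.12 → 67.1%.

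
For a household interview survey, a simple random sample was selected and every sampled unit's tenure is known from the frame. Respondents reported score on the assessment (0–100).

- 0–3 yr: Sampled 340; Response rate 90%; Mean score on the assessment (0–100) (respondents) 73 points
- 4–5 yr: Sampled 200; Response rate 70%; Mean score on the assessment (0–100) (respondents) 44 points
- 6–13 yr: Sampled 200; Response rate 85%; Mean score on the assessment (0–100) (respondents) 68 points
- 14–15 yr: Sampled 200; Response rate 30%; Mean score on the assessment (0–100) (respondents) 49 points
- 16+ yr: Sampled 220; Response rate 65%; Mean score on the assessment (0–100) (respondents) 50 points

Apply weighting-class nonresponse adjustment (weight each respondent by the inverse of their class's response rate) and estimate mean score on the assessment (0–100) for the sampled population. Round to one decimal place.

Inverse-response-rate weighting restores each class to its sampled count, so class totals weight by n_sampled:
  0–3 yr: 340 × 73 = 24,820
  4–5 yr: 200 × 44 = 8800
  6–13 yr: 200 × 68 = 13,600
  14–15 yr: 200 × 49 = 9800
  16+ yr: 220 × 50 = 11,000
Adjusted estimate = 68,020 / 1,160 = 58.6379 → 58.6.

58.6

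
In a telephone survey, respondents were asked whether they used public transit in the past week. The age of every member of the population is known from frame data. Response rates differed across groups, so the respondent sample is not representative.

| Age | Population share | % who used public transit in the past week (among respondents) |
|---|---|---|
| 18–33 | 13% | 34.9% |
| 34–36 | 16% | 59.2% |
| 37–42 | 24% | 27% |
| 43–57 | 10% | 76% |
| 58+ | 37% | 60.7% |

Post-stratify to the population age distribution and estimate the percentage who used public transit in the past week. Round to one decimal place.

Post-stratification weights by population share, not respondent share:
  18–33: 0.13 × 34.9 = 4.537
  34–36: 0.16 × 59.2 = 9.472
  37–42: 0.24 × 27 = 6.48
  43–57: 0.1 × 76 = 7.6
  58+: 0.37 × 60.7 = 22.459
Post-stratified estimate = 50.548 → 50.5%.

50.5%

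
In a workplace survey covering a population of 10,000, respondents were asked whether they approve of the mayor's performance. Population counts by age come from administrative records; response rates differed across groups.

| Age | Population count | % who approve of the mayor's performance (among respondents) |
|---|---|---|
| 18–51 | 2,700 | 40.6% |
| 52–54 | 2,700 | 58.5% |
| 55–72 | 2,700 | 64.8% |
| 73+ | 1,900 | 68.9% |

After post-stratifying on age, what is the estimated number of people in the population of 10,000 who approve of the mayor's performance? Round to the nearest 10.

5,730

Apply each group's respondent rate to its population count:
  18–51: 2,700 × 40.6% = 1096.2
  52–54: 2,700 × 58.5% = 1579.5
  55–72: 2,700 × 64.8% = 1749.6
  73+: 1,900 × 68.9% = 1309.1
Estimated total = 5734.4 → 5,730.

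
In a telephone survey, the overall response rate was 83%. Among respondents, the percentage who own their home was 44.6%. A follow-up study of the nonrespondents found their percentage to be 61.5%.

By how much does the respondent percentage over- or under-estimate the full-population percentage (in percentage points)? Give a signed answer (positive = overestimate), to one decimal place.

Nonresponse fraction = 1 − 0.83 = 0.17.
Bias = (nonresponse fraction) × (respondent percentage − nonrespondent percentage)
     = 0.17 × (44.6 − 61.5) = 0.17 × -16.9 = -2.873.

-2.9 percentage points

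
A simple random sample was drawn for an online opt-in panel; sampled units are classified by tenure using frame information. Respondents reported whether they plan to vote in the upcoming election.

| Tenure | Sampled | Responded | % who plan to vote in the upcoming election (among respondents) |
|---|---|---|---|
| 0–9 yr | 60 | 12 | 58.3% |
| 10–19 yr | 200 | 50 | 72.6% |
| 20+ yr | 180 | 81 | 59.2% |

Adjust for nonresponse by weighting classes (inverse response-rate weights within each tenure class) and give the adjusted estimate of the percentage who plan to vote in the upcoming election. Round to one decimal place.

Response rates by class: 0–9 yr 12/60 = 20%, 10–19 yr 50/200 = 25%, 20+ yr 81/180 = 45%.
Each respondent's weight = sampled/responded in their class; summing within a class gives n_sampled, so:
  0–9 yr: 60 × 58.3 = 3498
  10–19 yr: 200 × 72.6 = 14520
  20+ yr: 180 × 59.2 = 10,656
Adjusted estimate = 28,674 / 440 = 65.1682 → 65.2%.

65.2%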